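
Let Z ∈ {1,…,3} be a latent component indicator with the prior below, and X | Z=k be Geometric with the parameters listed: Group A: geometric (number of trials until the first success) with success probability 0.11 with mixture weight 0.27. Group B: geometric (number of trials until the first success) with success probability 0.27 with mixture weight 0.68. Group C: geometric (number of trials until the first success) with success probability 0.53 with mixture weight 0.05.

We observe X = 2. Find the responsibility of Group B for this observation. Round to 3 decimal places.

0.775

The responsibility of component k is P(Z=k) f_k(x) divided by Σ_j P(Z=j) f_j(x).
Component likelihoods at x = 2:
  p_A = 0.0979
  p_B = 0.1971
  p_C = 0.2491
Multiply by the mixture weights:
  P(Z=A)·p_A = 0.27 × 0.0979 = 0.026433
  P(Z=B)·p_B = 0.68 × 0.1971 = 0.134028
  P(Z=C)·p_C = 0.05 × 0.2491 = 0.012455
Denominator: 0.026433 + 0.134028 + 0.012455 = 0.172916
So the posterior for Group B is 0.134028 / 0.172916 ≈ 0.775.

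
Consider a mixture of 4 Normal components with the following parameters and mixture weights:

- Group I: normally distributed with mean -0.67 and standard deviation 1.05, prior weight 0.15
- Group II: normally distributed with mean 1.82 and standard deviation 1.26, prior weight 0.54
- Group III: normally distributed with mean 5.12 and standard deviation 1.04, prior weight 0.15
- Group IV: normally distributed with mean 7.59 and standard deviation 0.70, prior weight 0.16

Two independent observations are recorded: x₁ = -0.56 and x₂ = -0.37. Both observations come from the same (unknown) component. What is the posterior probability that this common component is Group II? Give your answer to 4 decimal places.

0.0885

The responsibility of component k is P(Z=k) f_k(x) divided by Σ_j P(Z=j) f_j(x).
Since both observations come from the same component, the likelihood for component k is f_k(x₁)·f_k(x₂).
  p_I = [0.377866] × [0.364749] = 0.137826
  p_II = [0.0531838] × [0.0699106] = 0.00371811
  p_III = [1.27856e-07] × [3.41039e-07] = 4.3604e-14
  p_IV = [2.09013e-30] × [4.74936e-29] = 9.9268e-59
Weight by the priors:
  P(Z=I)·p_I = 0.15 × 0.137826 = 0.0206739
  P(Z=II)·p_II = 0.54 × 0.00371811 = 0.00200778
  P(Z=III)·p_III = 0.15 × 4.3604e-14 = 6.5406e-15
  P(Z=IV)·p_IV = 0.16 × 9.9268e-59 = 1.58829e-59
Denominator: 0.0206739 + 0.00200778 + 6.5406e-15 + 1.58829e-59 = 0.0226817
Responsibility of Group II: 0.00200778 / 0.0226817 ≈ 0.0885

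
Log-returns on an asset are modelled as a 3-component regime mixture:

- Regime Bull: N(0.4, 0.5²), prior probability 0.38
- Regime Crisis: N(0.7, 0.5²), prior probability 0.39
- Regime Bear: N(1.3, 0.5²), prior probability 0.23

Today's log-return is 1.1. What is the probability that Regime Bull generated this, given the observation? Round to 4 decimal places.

0.2235

The responsibility of component k is w_k f_k(x) divided by Σ_j w_j f_j(x).
Normal densities:
  f_Bull = (1/(0.5·√(2π)))·exp(−(1.1−0.4)²/(2·0.5²)) = 0.797885·exp(-0.98000) = 0.299455
  f_Crisis = (1/(0.5·√(2π)))·exp(−(1.1−0.7)²/(2·0.5²)) = 0.797885·exp(-0.32000) = 0.579383
  f_Bear = (1/(0.5·√(2π)))·exp(−(1.1−1.3)²/(2·0.5²)) = 0.797885·exp(-0.08000) = 0.73654
Unnormalised posteriors:
  w_Bull·f_Bull = 0.38 × 0.299455 = 0.113793
  w_Crisis·f_Crisis = 0.39 × 0.579383 = 0.225959
  w_Bear·f_Bear = 0.23 × 0.73654 = 0.169404
Denominator: 0.113793 + 0.225959 + 0.169404 = 0.509157
So the posterior for Regime Bull is 0.113793 / 0.509157 ≈ 0.2235.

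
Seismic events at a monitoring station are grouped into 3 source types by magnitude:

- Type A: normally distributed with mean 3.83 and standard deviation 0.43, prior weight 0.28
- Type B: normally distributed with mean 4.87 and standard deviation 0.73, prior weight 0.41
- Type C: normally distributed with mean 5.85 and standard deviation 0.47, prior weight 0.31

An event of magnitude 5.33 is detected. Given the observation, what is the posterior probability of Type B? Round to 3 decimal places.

0.562

The responsibility of component k is w_k f_k(x) divided by Σ_j w_j f_j(x).
Evaluate each component's likelihood at the observed value:
  L_A = (1/(0.43·√(2π)))·exp(−(5.33−3.83)²/(2·0.43²)) = 0.927773·exp(-6.08437) = 0.00211365
  L_B = (1/(0.73·√(2π)))·exp(−(5.33−4.87)²/(2·0.73²)) = 0.546496·exp(-0.19854) = 0.448089
  L_C = (1/(0.47·√(2π)))·exp(−(5.33−5.85)²/(2·0.47²)) = 0.848813·exp(-0.61204) = 0.460263
Weight by the priors:
  w_A·L_A = 0.28 × 0.00211365 = 0.000591822
  w_B·L_B = 0.41 × 0.448089 = 0.183716
  w_C·L_C = 0.31 × 0.460263 = 0.142681
Evidence: 0.000591822 + 0.183716 + 0.142681 = 0.32699
Responsibility of Type B: 0.183716 / 0.32699 ≈ 0.562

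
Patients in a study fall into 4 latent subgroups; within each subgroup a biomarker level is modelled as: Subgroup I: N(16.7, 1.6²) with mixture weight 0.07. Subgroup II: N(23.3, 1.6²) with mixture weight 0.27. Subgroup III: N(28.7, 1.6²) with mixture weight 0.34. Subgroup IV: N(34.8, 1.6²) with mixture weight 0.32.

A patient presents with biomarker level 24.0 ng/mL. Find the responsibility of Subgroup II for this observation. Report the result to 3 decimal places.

0.982

By Bayes' theorem, P(k | x) = P(Z=k) f_k(x) / Σ_j P(Z=j) f_j(x).
Evaluate each component's likelihood at the observed value:
  L_I = 7.52601e-06
  L_II = 0.226583
  L_III = 0.00333462
  L_IV = 3.18434e-11
Multiply by the mixture weights:
  P(Z=I)·L_I = 0.07 × 7.52601e-06 = 5.26821e-07
  P(Z=II)·L_II = 0.27 × 0.226583 = 0.0611773
  P(Z=III)·L_III = 0.34 × 0.00333462 = 0.00113377
  P(Z=IV)·L_IV = 0.32 × 3.18434e-11 = 1.01899e-11
Denominator: 5.26821e-07 + 0.0611773 + 0.00113377 + 1.01899e-11 = 0.0623116
So the posterior for Subgroup II is 0.0611773 / 0.0623116 ≈ 0.982.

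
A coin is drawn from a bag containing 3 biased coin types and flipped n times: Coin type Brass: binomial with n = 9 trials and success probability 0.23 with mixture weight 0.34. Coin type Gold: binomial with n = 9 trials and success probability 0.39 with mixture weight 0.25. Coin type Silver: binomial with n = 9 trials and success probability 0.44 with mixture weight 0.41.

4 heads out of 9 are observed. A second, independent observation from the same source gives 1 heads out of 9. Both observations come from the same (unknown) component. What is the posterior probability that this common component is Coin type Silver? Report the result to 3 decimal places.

0.247

The responsibility of component k is w_k f_k(x) divided by Σ_j w_j f_j(x).
Since both observations come from the same component, the likelihood for component k is f_k(x₁)·f_k(x₂).
  p_Brass = [0.0954411] × [0.255797] = 0.0244136
  p_Gold = [0.246194] × [0.0672893] = 0.0165662
  p_Silver = [0.260089] × [0.0383001] = 0.00996141
Unnormalised posteriors:
  w_Brass·p_Brass = 0.34 × 0.0244136 = 0.00830062
  w_Gold·p_Gold = 0.25 × 0.0165662 = 0.00414156
  w_Silver·p_Silver = 0.41 × 0.00996141 = 0.00408418
Denominator: 0.00830062 + 0.00414156 + 0.00408418 = 0.0165264
Responsibility of Coin type Silver: 0.00408418 / 0.0165264 ≈ 0.247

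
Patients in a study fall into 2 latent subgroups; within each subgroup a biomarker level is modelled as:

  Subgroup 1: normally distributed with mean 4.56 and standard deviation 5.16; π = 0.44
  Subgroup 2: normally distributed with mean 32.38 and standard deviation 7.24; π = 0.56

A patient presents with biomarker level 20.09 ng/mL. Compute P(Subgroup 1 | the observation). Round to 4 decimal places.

P(component k | x) = P(Z=k)·f_k(x) / marginal(x), where marginal(x) = Σ_j P(Z=j)·f_j(x).
Evaluate each component's likelihood at the observed value:
  f_1 = (1/(5.16·√(2π)))·exp(−(20.09−4.56)²/(2·5.16²)) = 0.077314·exp(-4.52912) = 0.000834238
  f_2 = (1/(7.24·√(2π)))·exp(−(20.09−32.38)²/(2·7.24²)) = 0.055103·exp(-1.44078) = 0.0130452
Multiply by the mixture weights:
  P(Z=1)·f_1 = 0.44 × 0.000834238 = 0.000367065
  P(Z=2)·f_2 = 0.56 × 0.0130452 = 0.0073053
Denominator: 0.000367065 + 0.0073053 = 0.00767237
Responsibility of Subgroup 1: 0.000367065 / 0.00767237 ≈ 0.0478

0.0478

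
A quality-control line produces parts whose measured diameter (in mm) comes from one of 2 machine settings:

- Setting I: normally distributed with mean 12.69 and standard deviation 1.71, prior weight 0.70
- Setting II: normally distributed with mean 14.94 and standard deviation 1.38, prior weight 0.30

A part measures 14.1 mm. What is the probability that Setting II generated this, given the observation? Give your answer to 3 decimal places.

Posterior ∝ prior × likelihood, so P(k | x) ∝ P(Z=k) f_k(x); normalise over all components.
Normal densities:
  p_I = (1/(1.71·√(2π)))·exp(−(14.1−12.69)²/(2·1.71²)) = 0.233300·exp(-0.33995) = 0.166064
  p_II = (1/(1.38·√(2π)))·exp(−(14.1−14.94)²/(2·1.38²)) = 0.289089·exp(-0.18526) = 0.240201
Multiply by the mixture weights:
  P(Z=I)·p_I = 0.70 × 0.166064 = 0.116245
  P(Z=II)·p_II = 0.30 × 0.240201 = 0.0720604
Denominator: 0.116245 + 0.0720604 = 0.188305
Responsibility of Setting II: 0.0720604 / 0.188305 ≈ 0.383

0.383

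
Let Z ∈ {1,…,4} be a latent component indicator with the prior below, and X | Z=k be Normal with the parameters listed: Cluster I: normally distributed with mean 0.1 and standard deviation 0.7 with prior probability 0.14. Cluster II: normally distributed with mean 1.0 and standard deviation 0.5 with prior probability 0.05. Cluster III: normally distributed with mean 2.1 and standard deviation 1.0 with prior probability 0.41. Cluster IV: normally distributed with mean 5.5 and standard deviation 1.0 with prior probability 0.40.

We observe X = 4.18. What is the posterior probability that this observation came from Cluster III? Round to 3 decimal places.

By Bayes' theorem, P(k | x) = w_k f_k(x) / Σ_j w_j f_j(x).
Component likelihoods at x = 4.18:
  f_I = 2.39239e-08
  f_II = 1.31347e-09
  f_III = 0.0458611
  f_IV = 0.166937
Unnormalised posteriors:
  w_I·f_I = 0.14 × 2.39239e-08 = 3.34935e-09
  w_II·f_II = 0.05 × 1.31347e-09 = 6.56736e-11
  w_III·f_III = 0.41 × 0.0458611 = 0.018803
  w_IV·f_IV = 0.40 × 0.166937 = 0.0667748
Normaliser: 3.34935e-09 + 6.56736e-11 + 0.018803 + 0.0667748 = 0.0855779
So the posterior for Cluster III is 0.018803 / 0.0855779 ≈ 0.220.

0.220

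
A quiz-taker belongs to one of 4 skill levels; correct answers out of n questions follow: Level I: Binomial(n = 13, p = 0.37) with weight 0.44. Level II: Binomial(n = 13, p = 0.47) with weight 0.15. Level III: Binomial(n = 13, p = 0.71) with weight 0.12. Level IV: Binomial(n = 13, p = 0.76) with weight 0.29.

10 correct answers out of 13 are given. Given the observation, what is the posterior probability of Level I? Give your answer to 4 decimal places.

Apply Bayes' rule: the posterior for each component is proportional to its prior times its likelihood at x.
Evaluate each component's likelihood at the observed value:
  f_I = 0.00343878
  f_II = 0.0223961
  f_III = 0.227062
  f_IV = 0.254177
Multiply by the mixture weights:
  w_I·f_I = 0.44 × 0.00343878 = 0.00151307
  w_II·f_II = 0.15 × 0.0223961 = 0.00335941
  w_III·f_III = 0.12 × 0.227062 = 0.0272474
  w_IV·f_IV = 0.29 × 0.254177 = 0.0737112
Sum: 0.00151307 + 0.00335941 + 0.0272474 + 0.0737112 = 0.105831
So the posterior for Level I is 0.00151307 / 0.105831 ≈ 0.0143.

0.0143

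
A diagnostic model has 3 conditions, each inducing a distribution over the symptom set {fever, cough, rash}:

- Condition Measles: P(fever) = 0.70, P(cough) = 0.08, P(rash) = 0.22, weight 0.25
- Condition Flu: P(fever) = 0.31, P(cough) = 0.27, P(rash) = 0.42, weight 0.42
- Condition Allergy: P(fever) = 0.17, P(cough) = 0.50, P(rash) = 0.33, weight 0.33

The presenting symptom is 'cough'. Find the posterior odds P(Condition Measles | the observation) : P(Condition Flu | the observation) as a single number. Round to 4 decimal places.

Posterior odds = (π_i f_i(x)) / (π_j f_j(x)); the normalising sum cancels.
Categorical probabilities:
  p_Measles = P(cough | comp) = 0.08
  p_Flu = P(cough | comp) = 0.27
  p_Allergy = P(cough | comp) = 0.50
Posterior odds = (π_Measles·p_Measles) / (π_Flu·p_Flu) = (0.25·0.08) / (0.42·0.27) = 0.02 / 0.1134 ≈ 0.1764

0.1764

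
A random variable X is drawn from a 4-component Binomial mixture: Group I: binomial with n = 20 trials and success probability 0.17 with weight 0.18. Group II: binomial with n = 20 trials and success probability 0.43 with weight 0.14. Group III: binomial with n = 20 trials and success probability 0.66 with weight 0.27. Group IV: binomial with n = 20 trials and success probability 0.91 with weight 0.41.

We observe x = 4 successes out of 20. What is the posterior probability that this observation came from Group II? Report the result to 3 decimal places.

P(component k | x) = π_k·f_k(x) / marginal(x), where marginal(x) = Σ_j π_j·f_j(x).
Binomial probabilities:
  p_I = 0.205276
  p_II = 0.0205667
  p_III = 2.93179e-05
  p_IV = 6.15658e-14
Unnormalised posteriors:
  π_I·p_I = 0.18 × 0.205276 = 0.0369497
  π_II·p_II = 0.14 × 0.0205667 = 0.00287934
  π_III·p_III = 0.27 × 2.93179e-05 = 7.91582e-06
  π_IV·p_IV = 0.41 × 6.15658e-14 = 2.5242e-14
Sum: 0.0369497 + 0.00287934 + 7.91582e-06 + 2.5242e-14 = 0.039837
P(Group II | data) = 0.00287934 / 0.039837 ≈ 0.072

0.072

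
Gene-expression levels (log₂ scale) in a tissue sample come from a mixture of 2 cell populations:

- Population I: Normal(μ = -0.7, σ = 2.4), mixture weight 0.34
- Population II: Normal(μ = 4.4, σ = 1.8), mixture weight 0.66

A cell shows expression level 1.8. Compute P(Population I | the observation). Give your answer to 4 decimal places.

Posterior ∝ prior × likelihood, so P(k | x) ∝ π_k f_k(x); normalise over all components.
Component likelihoods at x = 1.8:
  f_I = (1/(2.4·√(2π)))·exp(−(1.8−-0.7)²/(2·2.4²)) = 0.166226·exp(-0.54253) = 0.0966227
  f_II = (1/(1.8·√(2π)))·exp(−(1.8−4.4)²/(2·1.8²)) = 0.221635·exp(-1.04321) = 0.0780867
Prior × likelihood for each component:
  π_I·f_I = 0.34 × 0.0966227 = 0.0328517
  π_II·f_II = 0.66 × 0.0780867 = 0.0515372
Normaliser: 0.0328517 + 0.0515372 = 0.0843889
P(Population I | the observation) ≈ 0.3893

0.3893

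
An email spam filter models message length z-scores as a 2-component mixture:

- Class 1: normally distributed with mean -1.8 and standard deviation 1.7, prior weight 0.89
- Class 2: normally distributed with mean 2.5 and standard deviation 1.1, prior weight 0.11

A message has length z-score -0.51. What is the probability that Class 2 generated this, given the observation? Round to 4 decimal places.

0.0060

Posterior ∝ prior × likelihood, so P(k | x) ∝ π_k f_k(x); normalise over all components.
Normal densities:
  L_1 = (1/(1.7·√(2π)))·exp(−(-0.51−-1.8)²/(2·1.7²)) = 0.234672·exp(-0.28791) = 0.175964
  L_2 = (1/(1.1·√(2π)))·exp(−(-0.51−2.5)²/(2·1.1²)) = 0.362675·exp(-3.74384) = 0.00858197
Weight by the priors:
  π_1·L_1 = 0.89 × 0.175964 = 0.156608
  π_2·L_2 = 0.11 × 0.00858197 = 0.000944017
Normaliser: 0.156608 + 0.000944017 = 0.157552
P(Class 2 | the observation) = 0.000944017 / 0.157552 ≈ 0.0060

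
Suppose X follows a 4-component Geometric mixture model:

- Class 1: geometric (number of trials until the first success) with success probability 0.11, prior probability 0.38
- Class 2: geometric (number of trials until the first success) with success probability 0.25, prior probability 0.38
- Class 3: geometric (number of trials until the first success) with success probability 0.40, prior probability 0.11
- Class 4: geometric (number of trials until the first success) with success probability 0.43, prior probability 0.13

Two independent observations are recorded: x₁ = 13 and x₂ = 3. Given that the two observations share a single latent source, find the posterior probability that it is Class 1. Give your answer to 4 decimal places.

0.6685

P(component k | x) = P(Z=k)·f_k(x) / marginal(x), where marginal(x) = Σ_j P(Z=j)·f_j(x).
Since both observations come from the same component, the likelihood for component k is f_k(x₁)·f_k(x₂).
  f_1 = [0.11·(1−0.11)^12 = 0.11·0.24699 = 0.0271689] × [0.087131] = 0.00236726
  f_2 = [0.25·(1−0.25)^12 = 0.25·0.0316764 = 0.00791909] × [0.140625] = 0.00111362
  f_3 = [0.40·(1−0.40)^12 = 0.40·0.00217678 = 0.000870713] × [0.144] = 0.000125383
  f_4 = [0.43·(1−0.43)^12 = 0.43·0.00117625 = 0.000505786] × [0.139707] = 7.06618e-05
Prior × likelihood for each component:
  P(Z=1)·f_1 = 0.38 × 0.00236726 = 0.000899558
  P(Z=2)·f_2 = 0.38 × 0.00111362 = 0.000423176
  P(Z=3)·f_3 = 0.11 × 0.000125383 = 1.37921e-05
  P(Z=4)·f_4 = 0.13 × 7.06618e-05 = 9.18604e-06
Marginal: 0.000899558 + 0.000423176 + 1.37921e-05 + 9.18604e-06 = 0.00134571
Responsibility of Class 1: 0.000899558 / 0.00134571 ≈ 0.6685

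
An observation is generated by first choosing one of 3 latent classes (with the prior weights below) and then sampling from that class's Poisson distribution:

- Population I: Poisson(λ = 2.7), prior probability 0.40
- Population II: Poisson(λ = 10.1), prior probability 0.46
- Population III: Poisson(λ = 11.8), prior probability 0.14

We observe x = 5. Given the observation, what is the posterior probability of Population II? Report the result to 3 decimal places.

0.326

P(component k | x) = w_k·f_k(x) / marginal(x), where marginal(x) = Σ_j w_j·f_j(x).
Component likelihoods at x = 5:
  p_I = 0.0803605
  p_II = 0.0359792
  p_III = 0.0143072
Prior × likelihood for each component:
  w_I·p_I = 0.40 × 0.0803605 = 0.0321442
  w_II·p_II = 0.46 × 0.0359792 = 0.0165504
  w_III·p_III = 0.14 × 0.0143072 = 0.002003
Normaliser: 0.0321442 + 0.0165504 + 0.002003 = 0.0506976
P(Population II | data) ≈ 0.326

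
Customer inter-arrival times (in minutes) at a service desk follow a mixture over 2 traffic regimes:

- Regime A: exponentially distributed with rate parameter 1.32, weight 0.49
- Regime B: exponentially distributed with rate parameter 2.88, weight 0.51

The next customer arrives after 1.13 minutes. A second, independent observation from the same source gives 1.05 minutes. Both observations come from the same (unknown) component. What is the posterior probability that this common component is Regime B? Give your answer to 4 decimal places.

The responsibility of component k is w_k f_k(x) divided by Σ_j w_j f_j(x).
Since both observations come from the same component, the likelihood for component k is f_k(x₁)·f_k(x₂).
  L_A = [0.297016] × [0.330097] = 0.0980442
  L_B = [0.111179] × [0.139986] = 0.0155636
Weight by the priors:
  w_A·L_A = 0.49 × 0.0980442 = 0.0480417
  w_B·L_B = 0.51 × 0.0155636 = 0.00793744
Marginal: 0.0480417 + 0.00793744 = 0.0559791
So the posterior for Regime B is 0.00793744 / 0.0559791 ≈ 0.1418.

0.1418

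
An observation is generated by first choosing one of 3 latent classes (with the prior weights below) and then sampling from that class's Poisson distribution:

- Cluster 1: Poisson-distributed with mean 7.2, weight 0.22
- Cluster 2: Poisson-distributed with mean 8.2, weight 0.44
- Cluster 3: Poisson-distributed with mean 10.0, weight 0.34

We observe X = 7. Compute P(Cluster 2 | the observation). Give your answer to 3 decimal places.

0.486

By Bayes' theorem, P(k | x) = π_k f_k(x) / Σ_j π_j f_j(x).
Component likelihoods at x = 7:
  f_1 = e^(−7.2)·7.2^7/7! = 0.148586
  f_2 = e^(−8.2)·8.2^7/7! = 0.135848
  f_3 = e^(−10.0)·10.0^7/7! = 0.0900792
Multiply by the mixture weights:
  π_1·f_1 = 0.22 × 0.148586 = 0.0326888
  π_2·f_2 = 0.44 × 0.135848 = 0.0597729
  π_3·f_3 = 0.34 × 0.0900792 = 0.0306269
Marginal: 0.0326888 + 0.0597729 + 0.0306269 = 0.123089
P(Cluster 2 | 7) ≈ 0.486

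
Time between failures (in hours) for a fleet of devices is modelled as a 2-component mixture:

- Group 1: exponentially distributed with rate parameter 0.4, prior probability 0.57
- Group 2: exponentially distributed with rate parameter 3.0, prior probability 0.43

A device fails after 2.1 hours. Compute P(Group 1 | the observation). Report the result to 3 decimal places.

Apply Bayes' rule: the posterior for each component is proportional to its prior times its likelihood at x.
Evaluate each component's likelihood at the observed value:
  L_1 = 0.172684
  L_2 = 0.00550891
Unnormalised posteriors:
  w_1·L_1 = 0.57 × 0.172684 = 0.09843
  w_2·L_2 = 0.43 × 0.00550891 = 0.00236883
Normaliser: 0.09843 + 0.00236883 = 0.100799
P(Group 1 | data) ≈ 0.976

0.976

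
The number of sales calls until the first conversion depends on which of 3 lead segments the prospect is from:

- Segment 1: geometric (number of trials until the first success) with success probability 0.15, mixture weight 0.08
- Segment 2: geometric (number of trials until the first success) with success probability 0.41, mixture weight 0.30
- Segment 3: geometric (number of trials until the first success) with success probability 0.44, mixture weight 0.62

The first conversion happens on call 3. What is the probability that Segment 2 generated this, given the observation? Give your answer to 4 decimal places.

P(component k | x) = π_k·f_k(x) / marginal(x), where marginal(x) = Σ_j π_j·f_j(x).
Component likelihoods at x = 3:
  L_1 = 0.108375
  L_2 = 0.142721
  L_3 = 0.137984
Unnormalised posteriors:
  π_1·L_1 = 0.08 × 0.108375 = 0.00867
  π_2·L_2 = 0.30 × 0.142721 = 0.0428163
  π_3·L_3 = 0.62 × 0.137984 = 0.0855501
Normaliser: 0.00867 + 0.0428163 + 0.0855501 = 0.137036
P(Segment 2 | data) = 0.0428163 / 0.137036 ≈ 0.3124

0.3124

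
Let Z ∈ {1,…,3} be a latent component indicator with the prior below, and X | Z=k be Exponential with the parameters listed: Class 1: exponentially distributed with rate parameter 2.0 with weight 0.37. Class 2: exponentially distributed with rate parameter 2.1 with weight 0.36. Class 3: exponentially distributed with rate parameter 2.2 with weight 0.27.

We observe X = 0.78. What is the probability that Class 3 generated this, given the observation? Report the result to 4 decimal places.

0.2610

The responsibility of component k is π_k f_k(x) divided by Σ_j π_j f_j(x).
Exponential densities:
  p_1 = 0.420272
  p_2 = 0.408174
  p_3 = 0.395524
Weight by the priors:
  π_1·p_1 = 0.37 × 0.420272 = 0.155501
  π_2·p_2 = 0.36 × 0.408174 = 0.146943
  π_3·p_3 = 0.27 × 0.395524 = 0.106792
Denominator: 0.155501 + 0.146943 + 0.106792 = 0.409235
So the posterior for Class 3 is 0.106792 / 0.409235 ≈ 0.2610.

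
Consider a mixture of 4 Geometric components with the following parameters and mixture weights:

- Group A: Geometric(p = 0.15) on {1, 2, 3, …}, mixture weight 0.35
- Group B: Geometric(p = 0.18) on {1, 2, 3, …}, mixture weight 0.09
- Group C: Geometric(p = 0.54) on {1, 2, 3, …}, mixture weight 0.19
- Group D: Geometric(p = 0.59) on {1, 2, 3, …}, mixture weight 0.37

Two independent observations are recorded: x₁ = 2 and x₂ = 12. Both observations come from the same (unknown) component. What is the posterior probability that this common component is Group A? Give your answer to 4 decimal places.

0.8015

Apply Bayes' rule: the posterior for each component is proportional to its prior times its likelihood at x.
Since both observations come from the same component, the likelihood for component k is f_k(x₁)·f_k(x₂).
  f_A = [0.1275] × [0.0251015] = 0.00320044
  f_B = [0.1476] × [0.0202873] = 0.00299441
  f_C = [0.2484] × [0.000105373] = 2.61747e-05
  f_D = [0.2419] × [3.24694e-05] = 7.85435e-06
Weight by the priors:
  w_A·f_A = 0.35 × 0.00320044 = 0.00112015
  w_B·f_B = 0.09 × 0.00299441 = 0.000269497
  w_C·f_C = 0.19 × 2.61747e-05 = 4.97319e-06
  w_D·f_D = 0.37 × 7.85435e-06 = 2.90611e-06
Marginal: 0.00112015 + 0.000269497 + 4.97319e-06 + 2.90611e-06 = 0.00139753
P(Group A | x₁,x₂) ≈ 0.8015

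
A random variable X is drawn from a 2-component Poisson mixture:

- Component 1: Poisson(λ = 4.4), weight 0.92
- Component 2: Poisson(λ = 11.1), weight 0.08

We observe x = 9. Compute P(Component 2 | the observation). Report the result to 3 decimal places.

0.307

P(component k | x) = π_k·f_k(x) / marginal(x), where marginal(x) = Σ_j π_j·f_j(x).
Poisson probabilities:
  f_1 = 0.020913
  f_2 = 0.106531
Prior × likelihood for each component:
  π_1·f_1 = 0.92 × 0.020913 = 0.0192399
  π_2·f_2 = 0.08 × 0.106531 = 0.00852246
Denominator: 0.0192399 + 0.00852246 = 0.0277624
P(Component 2 | data) ≈ 0.307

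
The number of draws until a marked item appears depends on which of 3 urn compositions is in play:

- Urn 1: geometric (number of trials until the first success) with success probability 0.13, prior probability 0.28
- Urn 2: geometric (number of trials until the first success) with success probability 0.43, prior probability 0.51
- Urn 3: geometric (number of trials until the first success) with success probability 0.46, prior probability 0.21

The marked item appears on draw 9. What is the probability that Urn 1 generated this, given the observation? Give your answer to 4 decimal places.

0.7918

Posterior ∝ prior × likelihood, so P(k | x) ∝ π_k f_k(x); normalise over all components.
Geometric probabilities:
  L_1 = 0.0426675
  L_2 = 0.00479145
  L_3 = 0.00332589
Unnormalised posteriors:
  π_1·L_1 = 0.28 × 0.0426675 = 0.0119469
  π_2·L_2 = 0.51 × 0.00479145 = 0.00244364
  π_3·L_3 = 0.21 × 0.00332589 = 0.000698437
Marginal: 0.0119469 + 0.00244364 + 0.000698437 = 0.015089
Responsibility of Urn 1: 0.0119469 / 0.015089 ≈ 0.7918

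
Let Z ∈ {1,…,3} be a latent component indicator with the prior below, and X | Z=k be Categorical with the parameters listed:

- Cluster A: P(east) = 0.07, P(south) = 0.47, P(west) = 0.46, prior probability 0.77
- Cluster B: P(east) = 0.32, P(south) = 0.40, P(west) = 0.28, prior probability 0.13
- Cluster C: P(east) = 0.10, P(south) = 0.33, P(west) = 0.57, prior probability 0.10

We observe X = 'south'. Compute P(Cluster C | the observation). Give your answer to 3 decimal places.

0.074

By Bayes' theorem, P(k | x) = P(Z=k) f_k(x) / Σ_j P(Z=j) f_j(x).
Categorical probabilities:
  L_A = P(south | comp) = 0.47
  L_B = P(south | comp) = 0.40
  L_C = P(south | comp) = 0.33
Multiply by the mixture weights:
  P(Z=A)·L_A = 0.77 × 0.47 = 0.3619
  P(Z=B)·L_B = 0.13 × 0.4 = 0.052
  P(Z=C)·L_C = 0.10 × 0.33 = 0.033
Denominator: 0.3619 + 0.052 + 0.033 = 0.4469
Responsibility of Cluster C: 0.033 / 0.4469 ≈ 0.074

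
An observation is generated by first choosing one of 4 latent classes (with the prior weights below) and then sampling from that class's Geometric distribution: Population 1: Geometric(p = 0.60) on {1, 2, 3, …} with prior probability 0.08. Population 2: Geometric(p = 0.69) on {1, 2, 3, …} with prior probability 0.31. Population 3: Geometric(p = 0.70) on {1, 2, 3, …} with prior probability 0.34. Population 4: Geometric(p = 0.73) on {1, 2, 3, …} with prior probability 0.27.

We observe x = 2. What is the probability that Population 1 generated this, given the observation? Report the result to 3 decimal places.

Posterior ∝ prior × likelihood, so P(k | x) ∝ π_k f_k(x); normalise over all components.
Component likelihoods at x = 2:
  p_1 = 0.24
  p_2 = 0.2139
  p_3 = 0.21
  p_4 = 0.1971
Unnormalised posteriors:
  π_1·p_1 = 0.08 × 0.24 = 0.0192
  π_2·p_2 = 0.31 × 0.2139 = 0.066309
  π_3·p_3 = 0.34 × 0.21 = 0.0714
  π_4·p_4 = 0.27 × 0.1971 = 0.053217
Normaliser: 0.0192 + 0.066309 + 0.0714 + 0.053217 = 0.210126
P(Population 1 | data) ≈ 0.091

0.091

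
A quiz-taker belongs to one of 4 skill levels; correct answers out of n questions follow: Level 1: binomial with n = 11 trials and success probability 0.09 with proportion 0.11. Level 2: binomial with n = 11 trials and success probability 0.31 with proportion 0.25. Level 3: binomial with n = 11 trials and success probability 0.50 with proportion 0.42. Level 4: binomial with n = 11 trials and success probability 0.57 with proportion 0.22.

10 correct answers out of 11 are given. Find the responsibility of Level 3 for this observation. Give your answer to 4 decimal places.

The responsibility of component k is w_k f_k(x) divided by Σ_j w_j f_j(x).
Binomial probabilities:
  p_1 = C(11,10)·0.09^10·0.91^1 = 11·3.48678e-11·0.91 = 3.49027e-10
  p_2 = C(11,10)·0.31^10·0.69^1 = 11·8.19628e-06·0.69 = 6.22098e-05
  p_3 = C(11,10)·0.50^10·0.50^1 = 11·0.000976562·0.5 = 0.00537109
  p_4 = C(11,10)·0.57^10·0.43^1 = 11·0.00362033·0.43 = 0.0171242
Prior × likelihood for each component:
  w_1·p_1 = 0.11 × 3.49027e-10 = 3.8393e-11
  w_2·p_2 = 0.25 × 6.22098e-05 = 1.55524e-05
  w_3·p_3 = 0.42 × 0.00537109 = 0.00225586
  w_4·p_4 = 0.22 × 0.0171242 = 0.00376732
Normaliser: 3.8393e-11 + 1.55524e-05 + 0.00225586 + 0.00376732 = 0.00603873
So the posterior for Level 3 is 0.00225586 / 0.00603873 ≈ 0.3736.

0.3736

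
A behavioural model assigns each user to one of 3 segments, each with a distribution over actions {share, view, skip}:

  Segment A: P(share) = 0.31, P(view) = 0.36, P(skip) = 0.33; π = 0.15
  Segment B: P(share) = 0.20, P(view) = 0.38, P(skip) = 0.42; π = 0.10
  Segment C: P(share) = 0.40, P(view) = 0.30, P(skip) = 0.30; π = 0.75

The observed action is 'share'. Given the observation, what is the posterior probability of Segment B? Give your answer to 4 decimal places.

Apply Bayes' rule: the posterior for each component is proportional to its prior times its likelihood at x.
Evaluate each component's likelihood at the observed value:
  L_A = 0.31
  L_B = 0.2
  L_C = 0.4
Multiply by the mixture weights:
  π_A·L_A = 0.15 × 0.31 = 0.0465
  π_B·L_B = 0.10 × 0.2 = 0.02
  π_C·L_C = 0.75 × 0.4 = 0.3
Marginal: 0.0465 + 0.02 + 0.3 = 0.3665
Responsibility of Segment B: 0.02 / 0.3665 ≈ 0.0546

0.0546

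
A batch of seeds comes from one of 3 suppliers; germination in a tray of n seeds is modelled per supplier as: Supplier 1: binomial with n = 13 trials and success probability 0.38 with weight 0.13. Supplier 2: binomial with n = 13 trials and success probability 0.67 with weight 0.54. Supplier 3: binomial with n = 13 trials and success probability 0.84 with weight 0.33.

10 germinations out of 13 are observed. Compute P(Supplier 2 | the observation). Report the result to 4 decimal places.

0.5974

By Bayes' theorem, P(k | x) = π_k f_k(x) / Σ_j π_j f_j(x).
Evaluate each component's likelihood at the observed value:
  f_1 = C(13,10)·0.38^10·0.62^3 = 286·6.27821e-05·0.238328 = 0.00427934
  f_2 = C(13,10)·0.67^10·0.33^3 = 286·0.0182284·0.035937 = 0.187351
  f_3 = C(13,10)·0.84^10·0.16^3 = 286·0.174901·0.004096 = 0.204889
Multiply by the mixture weights:
  π_1·f_1 = 0.13 × 0.00427934 = 0.000556315
  π_2·f_2 = 0.54 × 0.187351 = 0.10117
  π_3·f_3 = 0.33 × 0.204889 = 0.0676134
Sum: 0.000556315 + 0.10117 + 0.0676134 = 0.169339
Responsibility of Supplier 2: 0.10117 / 0.169339 ≈ 0.5974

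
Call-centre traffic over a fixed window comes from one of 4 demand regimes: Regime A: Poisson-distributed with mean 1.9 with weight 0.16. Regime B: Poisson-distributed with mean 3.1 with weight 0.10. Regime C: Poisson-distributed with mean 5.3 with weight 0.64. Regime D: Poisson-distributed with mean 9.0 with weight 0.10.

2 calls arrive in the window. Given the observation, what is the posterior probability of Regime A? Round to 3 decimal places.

Apply Bayes' rule: the posterior for each component is proportional to its prior times its likelihood at x.
Evaluate each component's likelihood at the observed value:
  f_A = e^(−1.9)·1.9^2/2! = 0.269971
  f_B = e^(−3.1)·3.1^2/2! = 0.216461
  f_C = e^(−5.3)·5.3^2/2! = 0.0701069
  f_D = e^(−9.0)·9.0^2/2! = 0.0049981
Multiply by the mixture weights:
  P(Z=A)·f_A = 0.16 × 0.269971 = 0.0431954
  P(Z=B)·f_B = 0.10 × 0.216461 = 0.0216461
  P(Z=C)·f_C = 0.64 × 0.0701069 = 0.0448684
  P(Z=D)·f_D = 0.10 × 0.0049981 = 0.00049981
Normaliser: 0.0431954 + 0.0216461 + 0.0448684 + 0.00049981 = 0.11021
P(Regime A | 2 calls) ≈ 0.392

0.392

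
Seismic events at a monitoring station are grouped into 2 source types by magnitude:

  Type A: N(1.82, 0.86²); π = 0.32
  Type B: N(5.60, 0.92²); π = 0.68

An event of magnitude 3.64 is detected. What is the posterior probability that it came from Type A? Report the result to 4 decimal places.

The responsibility of component k is π_k f_k(x) divided by Σ_j π_j f_j(x).
Normal densities:
  f_A = (1/(0.86·√(2π)))·exp(−(3.64−1.82)²/(2·0.86²)) = 0.463886·exp(-2.23932) = 0.0494183
  f_B = (1/(0.92·√(2π)))·exp(−(3.64−5.60)²/(2·0.92²)) = 0.433633·exp(-2.26938) = 0.0448275
Unnormalised posteriors:
  π_A·f_A = 0.32 × 0.0494183 = 0.0158139
  π_B·f_B = 0.68 × 0.0448275 = 0.0304827
Evidence: 0.0158139 + 0.0304827 = 0.0462966
P(Type A | x) = 0.0158139 / 0.0462966 ≈ 0.3416

0.3416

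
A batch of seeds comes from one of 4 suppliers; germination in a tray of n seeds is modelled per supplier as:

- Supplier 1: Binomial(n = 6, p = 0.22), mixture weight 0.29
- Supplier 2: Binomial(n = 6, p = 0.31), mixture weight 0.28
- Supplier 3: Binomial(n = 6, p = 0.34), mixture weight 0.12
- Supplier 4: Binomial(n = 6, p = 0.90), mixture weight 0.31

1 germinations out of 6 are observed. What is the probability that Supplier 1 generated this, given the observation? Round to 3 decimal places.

0.496

Posterior ∝ prior × likelihood, so P(k | x) ∝ π_k f_k(x); normalise over all components.
Evaluate each component's likelihood at the observed value:
  p_1 = 0.381107
  p_2 = 0.29091
  p_3 = 0.255476
  p_4 = 5.4e-05
Unnormalised posteriors:
  π_1·p_1 = 0.29 × 0.381107 = 0.110521
  π_2·p_2 = 0.28 × 0.29091 = 0.0814548
  π_3·p_3 = 0.12 × 0.255476 = 0.0306571
  π_4·p_4 = 0.31 × 5.4e-05 = 1.674e-05
Normaliser: 0.110521 + 0.0814548 + 0.0306571 + 1.674e-05 = 0.22265
P(Supplier 1 | the observation) = 0.110521 / 0.22265 ≈ 0.496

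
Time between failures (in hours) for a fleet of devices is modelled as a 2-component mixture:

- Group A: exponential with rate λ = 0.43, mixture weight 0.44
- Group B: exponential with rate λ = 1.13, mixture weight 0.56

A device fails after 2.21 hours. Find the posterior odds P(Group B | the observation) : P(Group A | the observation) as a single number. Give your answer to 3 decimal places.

Posterior odds = (P(Z=i) f_i(x)) / (P(Z=j) f_j(x)); the normalising sum cancels.
Component likelihoods at x = 2.21 hours:
  L_A = 0.166249
  L_B = 0.0930068
Odds = (0.56/0.44) × (0.0930068/0.166249) = 1.27273 × 0.559444 ≈ 0.712

0.712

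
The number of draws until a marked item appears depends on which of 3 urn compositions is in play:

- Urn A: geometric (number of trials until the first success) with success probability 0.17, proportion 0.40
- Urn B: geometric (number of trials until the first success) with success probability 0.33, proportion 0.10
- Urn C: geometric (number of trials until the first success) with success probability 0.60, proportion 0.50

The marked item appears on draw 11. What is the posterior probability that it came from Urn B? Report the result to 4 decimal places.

0.0538

P(component k | x) = π_k·f_k(x) / marginal(x), where marginal(x) = Σ_j π_j·f_j(x).
Evaluate each component's likelihood at the observed value:
  f_A = 0.0263773
  f_B = 0.00601536
  f_C = 6.29146e-05
Weight by the priors:
  π_A·f_A = 0.40 × 0.0263773 = 0.0105509
  π_B·f_B = 0.10 × 0.00601536 = 0.000601536
  π_C·f_C = 0.50 × 6.29146e-05 = 3.14573e-05
Evidence: 0.0105509 + 0.000601536 + 3.14573e-05 = 0.0111839
Responsibility of Urn B: 0.000601536 / 0.0111839 ≈ 0.0538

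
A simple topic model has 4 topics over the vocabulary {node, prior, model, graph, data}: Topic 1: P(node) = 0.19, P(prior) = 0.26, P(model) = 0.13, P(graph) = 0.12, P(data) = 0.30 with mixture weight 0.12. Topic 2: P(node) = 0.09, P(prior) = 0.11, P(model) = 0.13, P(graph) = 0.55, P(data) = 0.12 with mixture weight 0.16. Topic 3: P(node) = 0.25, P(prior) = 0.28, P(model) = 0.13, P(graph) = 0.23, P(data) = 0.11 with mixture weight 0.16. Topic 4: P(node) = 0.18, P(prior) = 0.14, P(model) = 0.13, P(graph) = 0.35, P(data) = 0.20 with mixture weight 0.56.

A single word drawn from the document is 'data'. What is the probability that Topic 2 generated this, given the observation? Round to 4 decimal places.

Apply Bayes' rule: the posterior for each component is proportional to its prior times its likelihood at x.
Evaluate each component's likelihood at the observed value:
  f_1 = P(data | comp) = 0.30
  f_2 = P(data | comp) = 0.12
  f_3 = P(data | comp) = 0.11
  f_4 = P(data | comp) = 0.20
Unnormalised posteriors:
  π_1·f_1 = 0.12 × 0.3 = 0.036
  π_2·f_2 = 0.16 × 0.12 = 0.0192
  π_3·f_3 = 0.16 × 0.11 = 0.0176
  π_4·f_4 = 0.56 × 0.2 = 0.112
Sum: 0.036 + 0.0192 + 0.0176 + 0.112 = 0.1848
Responsibility of Topic 2: 0.0192 / 0.1848 ≈ 0.1039

0.1039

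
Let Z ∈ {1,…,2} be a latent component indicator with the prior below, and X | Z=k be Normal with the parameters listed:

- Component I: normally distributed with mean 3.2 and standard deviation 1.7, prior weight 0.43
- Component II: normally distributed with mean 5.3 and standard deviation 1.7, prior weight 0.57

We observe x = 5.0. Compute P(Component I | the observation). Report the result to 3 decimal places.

By Bayes' theorem, P(k | x) = P(Z=k) f_k(x) / Σ_j P(Z=j) f_j(x).
Component likelihoods at x = 5.0:
  p_I = 0.133973
  p_II = 0.231046
Weight by the priors:
  P(Z=I)·p_I = 0.43 × 0.133973 = 0.0576082
  P(Z=II)·p_II = 0.57 × 0.231046 = 0.131696
Sum: 0.0576082 + 0.131696 = 0.189305
P(Component I | 5.0) = 0.0576082 / 0.189305 ≈ 0.304

0.304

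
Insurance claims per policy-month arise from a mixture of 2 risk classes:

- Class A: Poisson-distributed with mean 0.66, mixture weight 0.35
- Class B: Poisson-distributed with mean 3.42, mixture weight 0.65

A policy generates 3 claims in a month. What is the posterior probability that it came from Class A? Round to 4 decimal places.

The responsibility of component k is w_k f_k(x) divided by Σ_j w_j f_j(x).
Poisson probabilities:
  L_A = e^(−0.66)·0.66^3/3! = 0.0247654
  L_B = e^(−3.42)·3.42^3/3! = 0.218092
Unnormalised posteriors:
  w_A·L_A = 0.35 × 0.0247654 = 0.00866791
  w_B·L_B = 0.65 × 0.218092 = 0.14176
Normaliser: 0.00866791 + 0.14176 = 0.150428
P(Class A | data) = 0.00866791 / 0.150428 ≈ 0.0576

0.0576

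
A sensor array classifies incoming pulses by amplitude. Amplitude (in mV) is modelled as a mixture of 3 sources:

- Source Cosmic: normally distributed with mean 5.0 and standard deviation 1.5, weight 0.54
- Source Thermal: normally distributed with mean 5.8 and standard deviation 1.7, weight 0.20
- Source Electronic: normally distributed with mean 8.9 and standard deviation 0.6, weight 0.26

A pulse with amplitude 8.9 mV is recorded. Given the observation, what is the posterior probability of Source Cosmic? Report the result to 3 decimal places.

0.026

Apply Bayes' rule: the posterior for each component is proportional to its prior times its likelihood at x.
Evaluate each component's likelihood at the observed value:
  f_Cosmic = 0.00905531
  f_Thermal = 0.0445031
  f_Electronic = 0.664904
Prior × likelihood for each component:
  π_Cosmic·f_Cosmic = 0.54 × 0.00905531 = 0.00488987
  π_Thermal·f_Thermal = 0.20 × 0.0445031 = 0.00890062
  π_Electronic·f_Electronic = 0.26 × 0.664904 = 0.172875
Sum: 0.00488987 + 0.00890062 + 0.172875 = 0.186665
So the posterior for Source Cosmic is 0.00488987 / 0.186665 ≈ 0.026.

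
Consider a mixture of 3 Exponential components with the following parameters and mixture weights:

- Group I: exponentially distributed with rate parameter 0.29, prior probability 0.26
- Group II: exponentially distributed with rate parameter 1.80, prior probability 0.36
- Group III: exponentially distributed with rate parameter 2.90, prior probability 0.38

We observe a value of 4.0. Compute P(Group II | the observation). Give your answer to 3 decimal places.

P(component k | x) = π_k·f_k(x) / marginal(x), where marginal(x) = Σ_j π_j·f_j(x).
Exponential densities:
  f_I = 0.29·e^(−0.29·4.0) = 0.29·e^(−1.1600) = 0.090911
  f_II = 1.80·e^(−1.80·4.0) = 1.80·e^(−7.2000) = 0.00134385
  f_III = 2.90·e^(−2.90·4.0) = 2.90·e^(−11.6000) = 2.65817e-05
Multiply by the mixture weights:
  π_I·f_I = 0.26 × 0.090911 = 0.0236369
  π_II·f_II = 0.36 × 0.00134385 = 0.000483788
  π_III·f_III = 0.38 × 2.65817e-05 = 1.0101e-05
Normaliser: 0.0236369 + 0.000483788 + 1.0101e-05 = 0.0241307
P(Group II | x) ≈ 0.020

0.020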